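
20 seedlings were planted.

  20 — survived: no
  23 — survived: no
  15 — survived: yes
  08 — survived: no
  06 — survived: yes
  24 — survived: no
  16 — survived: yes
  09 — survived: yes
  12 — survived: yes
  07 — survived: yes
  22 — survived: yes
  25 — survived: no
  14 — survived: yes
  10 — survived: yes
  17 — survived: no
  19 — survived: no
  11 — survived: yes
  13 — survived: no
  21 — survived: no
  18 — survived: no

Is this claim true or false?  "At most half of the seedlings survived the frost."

'At most half of the seedlings survived the frost' holds iff |A ∩ B| ≤ |A ∖ B|.
|A| = 20, |A ∩ B| = 10, |A ∖ B| = 10.
10 = 10, so the statement is true.

True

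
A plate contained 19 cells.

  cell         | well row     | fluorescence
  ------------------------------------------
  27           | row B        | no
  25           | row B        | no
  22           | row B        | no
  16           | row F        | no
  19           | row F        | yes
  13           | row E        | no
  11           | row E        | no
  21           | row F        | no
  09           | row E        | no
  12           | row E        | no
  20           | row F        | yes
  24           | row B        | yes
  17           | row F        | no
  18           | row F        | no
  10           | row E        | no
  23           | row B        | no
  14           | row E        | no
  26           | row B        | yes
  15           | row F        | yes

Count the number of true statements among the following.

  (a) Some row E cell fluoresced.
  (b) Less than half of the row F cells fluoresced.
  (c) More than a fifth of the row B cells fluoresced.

2

(a) row E: |A| = 6, |A ∩ B| = 0; needs A ∩ B ≠ ∅ (|A ∩ B| ≥ 1) — false.
(b) row F: |A| = 7, |A ∩ B| = 3; needs |A ∩ B| < |A ∖ B| — true.
(c) row B: |A| = 6, |A ∩ B| = 2; needs |A ∩ B| / |A| > 1/5 — true.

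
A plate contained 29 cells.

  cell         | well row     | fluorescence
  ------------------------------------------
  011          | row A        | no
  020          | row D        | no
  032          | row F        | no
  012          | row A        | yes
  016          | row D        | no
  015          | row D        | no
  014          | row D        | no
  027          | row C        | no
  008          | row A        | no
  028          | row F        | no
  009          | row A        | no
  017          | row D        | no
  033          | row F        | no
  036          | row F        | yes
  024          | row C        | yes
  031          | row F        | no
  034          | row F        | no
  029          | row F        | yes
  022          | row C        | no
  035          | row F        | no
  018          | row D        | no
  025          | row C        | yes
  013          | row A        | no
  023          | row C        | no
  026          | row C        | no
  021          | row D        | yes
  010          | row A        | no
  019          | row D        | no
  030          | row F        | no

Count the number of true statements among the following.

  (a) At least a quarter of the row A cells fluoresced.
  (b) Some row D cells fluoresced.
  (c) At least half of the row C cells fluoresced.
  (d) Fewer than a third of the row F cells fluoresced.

(a) row A: |A| = 6, |A ∩ B| = 1; needs |A ∩ B| / |A| ≥ 1/4 — false.
(b) row D: |A| = 8, |A ∩ B| = 1; needs A ∩ B ≠ ∅ (|A ∩ B| ≥ 1) — true.
(c) row C: |A| = 6, |A ∩ B| = 2; needs |A ∩ B| ≥ |A ∖ B| — false.
(d) row F: |A| = 9, |A ∩ B| = 2; needs |A ∩ B| / |A| < 1/3 — true.

2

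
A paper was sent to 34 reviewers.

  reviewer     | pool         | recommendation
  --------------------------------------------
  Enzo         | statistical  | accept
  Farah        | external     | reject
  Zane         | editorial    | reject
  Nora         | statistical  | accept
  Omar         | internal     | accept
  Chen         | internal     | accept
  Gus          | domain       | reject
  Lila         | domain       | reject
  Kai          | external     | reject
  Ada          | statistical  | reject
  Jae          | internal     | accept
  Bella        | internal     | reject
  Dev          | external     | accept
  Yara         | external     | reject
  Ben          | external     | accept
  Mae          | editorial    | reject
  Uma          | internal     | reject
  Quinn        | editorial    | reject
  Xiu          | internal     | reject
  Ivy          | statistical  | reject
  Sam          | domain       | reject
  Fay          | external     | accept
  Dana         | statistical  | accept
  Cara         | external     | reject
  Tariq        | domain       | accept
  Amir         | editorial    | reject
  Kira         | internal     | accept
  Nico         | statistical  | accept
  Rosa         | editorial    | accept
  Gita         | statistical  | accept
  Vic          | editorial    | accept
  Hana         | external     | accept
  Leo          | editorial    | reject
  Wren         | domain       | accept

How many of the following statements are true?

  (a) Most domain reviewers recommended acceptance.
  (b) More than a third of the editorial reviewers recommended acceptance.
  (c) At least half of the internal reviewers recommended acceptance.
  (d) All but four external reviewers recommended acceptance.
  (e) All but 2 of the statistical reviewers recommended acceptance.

(a) domain: |A| = 5, |A ∩ B| = 2; needs |A ∩ B| > |A ∖ B| — false.
(b) editorial: |A| = 7, |A ∩ B| = 2; needs |A ∩ B| / |A| > 1/3 — false.
(c) internal: |A| = 7, |A ∩ B| = 4; needs |A ∩ B| ≥ |A ∖ B| — true.
(d) external: |A| = 8, |A ∩ B| = 4; needs |A ∖ B| = 4 — true.
(e) statistical: |A| = 7, |A ∩ B| = 5; needs |A ∖ B| = 2 — true.

3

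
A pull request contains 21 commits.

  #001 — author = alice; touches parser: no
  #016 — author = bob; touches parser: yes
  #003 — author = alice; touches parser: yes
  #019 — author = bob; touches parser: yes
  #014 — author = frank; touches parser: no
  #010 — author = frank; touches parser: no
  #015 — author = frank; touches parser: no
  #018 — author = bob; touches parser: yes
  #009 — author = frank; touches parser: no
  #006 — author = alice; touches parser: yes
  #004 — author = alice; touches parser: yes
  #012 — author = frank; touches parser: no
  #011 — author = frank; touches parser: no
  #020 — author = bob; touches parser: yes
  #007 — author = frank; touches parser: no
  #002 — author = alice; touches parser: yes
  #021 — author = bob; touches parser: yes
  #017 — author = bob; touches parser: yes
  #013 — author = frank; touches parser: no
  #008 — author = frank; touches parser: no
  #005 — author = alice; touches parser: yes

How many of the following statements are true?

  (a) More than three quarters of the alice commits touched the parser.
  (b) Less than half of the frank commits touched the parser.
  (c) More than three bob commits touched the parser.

(a) alice: |A| = 6, |A ∩ B| = 5; needs |A ∩ B| / |A| > 3/4 — true.
(b) frank: |A| = 9, |A ∩ B| = 0; needs |A ∩ B| < |A ∖ B| — true.
(c) bob: |A| = 6, |A ∩ B| = 6; needs |A ∩ B| > 3 — true.

3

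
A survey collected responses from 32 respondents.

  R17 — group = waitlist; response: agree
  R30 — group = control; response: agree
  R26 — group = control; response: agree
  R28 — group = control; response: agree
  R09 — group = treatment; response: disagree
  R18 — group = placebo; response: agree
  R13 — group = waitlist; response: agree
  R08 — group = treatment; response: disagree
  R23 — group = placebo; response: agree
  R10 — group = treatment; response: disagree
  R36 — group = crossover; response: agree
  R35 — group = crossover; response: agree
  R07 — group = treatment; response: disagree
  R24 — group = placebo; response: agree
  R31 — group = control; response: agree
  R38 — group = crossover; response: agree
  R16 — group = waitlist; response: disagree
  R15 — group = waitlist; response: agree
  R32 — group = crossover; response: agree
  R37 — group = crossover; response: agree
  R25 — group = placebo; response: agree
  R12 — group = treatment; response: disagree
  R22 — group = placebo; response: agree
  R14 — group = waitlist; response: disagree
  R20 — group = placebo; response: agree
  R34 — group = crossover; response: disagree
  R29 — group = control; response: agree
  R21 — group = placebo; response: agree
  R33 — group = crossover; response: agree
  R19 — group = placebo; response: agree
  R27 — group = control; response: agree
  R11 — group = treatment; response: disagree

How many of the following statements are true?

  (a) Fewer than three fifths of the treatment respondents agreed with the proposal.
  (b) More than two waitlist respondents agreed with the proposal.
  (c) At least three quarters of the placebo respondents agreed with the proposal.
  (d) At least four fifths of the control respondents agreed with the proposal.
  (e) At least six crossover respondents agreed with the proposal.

5

(a) treatment: |A| = 6, |A ∩ B| = 0; needs |A ∩ B| / |A| < 3/5 — true.
(b) waitlist: |A| = 5, |A ∩ B| = 3; needs |A ∩ B| > 2 — true.
(c) placebo: |A| = 8, |A ∩ B| = 8; needs |A ∩ B| / |A| ≥ 3/4 — true.
(d) control: |A| = 6, |A ∩ B| = 6; needs |A ∩ B| / |A| ≥ 4/5 — true.
(e) crossover: |A| = 7, |A ∩ B| = 6; needs |A ∩ B| ≥ 6 — true.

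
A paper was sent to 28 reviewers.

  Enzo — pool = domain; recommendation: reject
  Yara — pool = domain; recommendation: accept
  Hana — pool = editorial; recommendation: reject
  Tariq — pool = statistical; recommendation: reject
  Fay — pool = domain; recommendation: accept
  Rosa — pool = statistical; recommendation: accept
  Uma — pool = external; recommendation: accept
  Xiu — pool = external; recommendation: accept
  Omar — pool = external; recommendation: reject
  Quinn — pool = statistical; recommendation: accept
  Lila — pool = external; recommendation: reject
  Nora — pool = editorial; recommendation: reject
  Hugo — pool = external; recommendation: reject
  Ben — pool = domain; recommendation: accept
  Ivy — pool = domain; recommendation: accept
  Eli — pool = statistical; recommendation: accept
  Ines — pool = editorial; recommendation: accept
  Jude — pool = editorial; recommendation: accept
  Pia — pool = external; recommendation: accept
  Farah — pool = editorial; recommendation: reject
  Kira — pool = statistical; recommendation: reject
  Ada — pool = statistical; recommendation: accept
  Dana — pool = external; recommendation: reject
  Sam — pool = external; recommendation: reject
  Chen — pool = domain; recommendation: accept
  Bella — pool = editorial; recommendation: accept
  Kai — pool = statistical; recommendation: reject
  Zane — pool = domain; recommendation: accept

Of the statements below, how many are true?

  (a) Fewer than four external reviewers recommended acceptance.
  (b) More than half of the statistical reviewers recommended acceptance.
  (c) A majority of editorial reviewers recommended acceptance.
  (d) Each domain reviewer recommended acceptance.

(a) external: |A| = 8, |A ∩ B| = 3; needs |A ∩ B| < 4 — true.
(b) statistical: |A| = 7, |A ∩ B| = 4; needs |A ∩ B| > |A ∖ B| — true.
(c) editorial: |A| = 6, |A ∩ B| = 3; needs |A ∩ B| > |A ∖ B| — false.
(d) domain: |A| = 7, |A ∩ B| = 6; needs A ⊆ B, i.e. every element of A is in B (|A ∖ B| = 0) — false.

2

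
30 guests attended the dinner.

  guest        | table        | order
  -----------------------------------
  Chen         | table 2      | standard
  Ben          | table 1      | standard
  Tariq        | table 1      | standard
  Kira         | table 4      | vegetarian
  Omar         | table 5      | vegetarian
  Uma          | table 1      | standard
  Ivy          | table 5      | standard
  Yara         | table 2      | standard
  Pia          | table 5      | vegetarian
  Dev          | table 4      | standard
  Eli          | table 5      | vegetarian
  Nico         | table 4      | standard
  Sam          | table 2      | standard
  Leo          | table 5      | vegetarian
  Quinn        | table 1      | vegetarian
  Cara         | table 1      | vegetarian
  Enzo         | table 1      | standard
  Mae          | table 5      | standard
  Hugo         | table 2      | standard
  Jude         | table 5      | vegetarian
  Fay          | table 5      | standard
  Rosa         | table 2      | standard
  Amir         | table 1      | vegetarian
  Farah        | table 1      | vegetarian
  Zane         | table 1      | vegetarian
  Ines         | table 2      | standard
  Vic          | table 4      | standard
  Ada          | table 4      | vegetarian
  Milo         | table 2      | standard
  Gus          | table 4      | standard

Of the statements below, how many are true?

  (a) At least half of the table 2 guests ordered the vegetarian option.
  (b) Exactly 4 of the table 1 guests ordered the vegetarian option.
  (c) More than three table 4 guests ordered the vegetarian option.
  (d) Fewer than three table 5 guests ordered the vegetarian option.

(a) table 2: |A| = 7, |A ∩ B| = 0; needs |A ∩ B| ≥ |A ∖ B| — false.
(b) table 1: |A| = 9, |A ∩ B| = 5; needs |A ∩ B| = 4 — false.
(c) table 4: |A| = 6, |A ∩ B| = 2; needs |A ∩ B| > 3 — false.
(d) table 5: |A| = 8, |A ∩ B| = 5; needs |A ∩ B| < 3 — false.

0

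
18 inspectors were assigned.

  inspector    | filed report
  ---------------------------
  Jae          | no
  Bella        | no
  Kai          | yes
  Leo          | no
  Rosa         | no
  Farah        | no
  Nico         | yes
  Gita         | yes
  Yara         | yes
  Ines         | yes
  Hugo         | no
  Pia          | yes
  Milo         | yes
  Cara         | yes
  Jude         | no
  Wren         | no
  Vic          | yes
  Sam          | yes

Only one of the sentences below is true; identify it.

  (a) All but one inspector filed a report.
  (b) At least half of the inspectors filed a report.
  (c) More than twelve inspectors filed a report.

(b)

|A| = 18, |A ∩ B| = 10, |A ∖ B| = 8.
(a) requires |A ∖ B| = 1: false.
(b) requires |A ∩ B| ≥ |A ∖ B|: true.
(c) requires |A ∩ B| > 12: false.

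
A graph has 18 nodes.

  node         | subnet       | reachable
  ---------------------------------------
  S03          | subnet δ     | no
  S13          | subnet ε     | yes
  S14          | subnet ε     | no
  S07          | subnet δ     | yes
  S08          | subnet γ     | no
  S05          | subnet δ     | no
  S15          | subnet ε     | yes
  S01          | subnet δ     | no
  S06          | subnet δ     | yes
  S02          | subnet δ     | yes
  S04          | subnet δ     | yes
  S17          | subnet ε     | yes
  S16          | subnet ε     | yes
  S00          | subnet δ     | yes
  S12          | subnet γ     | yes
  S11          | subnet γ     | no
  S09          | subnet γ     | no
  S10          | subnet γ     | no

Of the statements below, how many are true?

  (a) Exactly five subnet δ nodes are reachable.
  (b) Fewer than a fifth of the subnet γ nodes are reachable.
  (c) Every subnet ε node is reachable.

(a) subnet δ: |A| = 8, |A ∩ B| = 5; needs |A ∩ B| = 5 — true.
(b) subnet γ: |A| = 5, |A ∩ B| = 1; needs |A ∩ B| / |A| < 1/5 — false.
(c) subnet ε: |A| = 5, |A ∩ B| = 4; needs A ⊆ B, i.e. every element of A is in B (|A ∖ B| = 0) — false.

1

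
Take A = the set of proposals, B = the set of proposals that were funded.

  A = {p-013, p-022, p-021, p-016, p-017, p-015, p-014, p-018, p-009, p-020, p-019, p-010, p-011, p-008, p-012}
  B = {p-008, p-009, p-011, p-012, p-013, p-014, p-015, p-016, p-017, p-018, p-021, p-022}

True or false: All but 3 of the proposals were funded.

True

Truth condition: |A ∖ B| = 3.
|A| = 15, |A ∩ B| = 12, |A ∖ B| = 3.
|A ∖ B| = 3, so the statement is true.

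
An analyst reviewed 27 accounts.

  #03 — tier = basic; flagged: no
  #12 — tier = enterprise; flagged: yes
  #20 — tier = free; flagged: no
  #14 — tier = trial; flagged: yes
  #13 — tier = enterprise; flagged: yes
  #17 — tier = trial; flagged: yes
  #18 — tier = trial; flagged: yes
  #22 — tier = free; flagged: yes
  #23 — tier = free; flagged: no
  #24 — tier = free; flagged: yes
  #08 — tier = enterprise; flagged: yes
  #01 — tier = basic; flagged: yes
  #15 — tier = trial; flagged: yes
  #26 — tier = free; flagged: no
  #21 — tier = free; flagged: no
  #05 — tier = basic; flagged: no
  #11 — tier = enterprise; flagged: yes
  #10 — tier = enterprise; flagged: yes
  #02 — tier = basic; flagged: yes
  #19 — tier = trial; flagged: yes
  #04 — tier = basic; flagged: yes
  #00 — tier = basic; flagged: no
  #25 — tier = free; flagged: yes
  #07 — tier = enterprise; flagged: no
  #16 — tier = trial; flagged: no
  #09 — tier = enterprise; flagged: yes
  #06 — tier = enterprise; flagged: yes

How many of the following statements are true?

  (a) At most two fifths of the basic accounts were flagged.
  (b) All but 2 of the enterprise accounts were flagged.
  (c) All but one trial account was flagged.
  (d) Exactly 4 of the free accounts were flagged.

1

(a) basic: |A| = 6, |A ∩ B| = 3; needs |A ∩ B| / |A| ≤ 2/5 — false.
(b) enterprise: |A| = 8, |A ∩ B| = 7; needs |A ∖ B| = 2 — false.
(c) trial: |A| = 6, |A ∩ B| = 5; needs |A ∖ B| = 1 — true.
(d) free: |A| = 7, |A ∩ B| = 3; needs |A ∩ B| = 4 — false.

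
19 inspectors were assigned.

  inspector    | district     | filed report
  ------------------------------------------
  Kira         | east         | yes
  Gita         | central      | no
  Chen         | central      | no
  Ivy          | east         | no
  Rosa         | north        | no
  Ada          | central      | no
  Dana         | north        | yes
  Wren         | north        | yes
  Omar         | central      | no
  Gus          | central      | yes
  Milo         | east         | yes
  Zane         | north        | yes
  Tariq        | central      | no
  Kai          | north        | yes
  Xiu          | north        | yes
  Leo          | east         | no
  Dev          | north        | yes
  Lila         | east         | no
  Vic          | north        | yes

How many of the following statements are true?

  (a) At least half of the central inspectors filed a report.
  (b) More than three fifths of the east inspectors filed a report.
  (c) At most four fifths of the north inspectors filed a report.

0

(a) central: |A| = 6, |A ∩ B| = 1; needs |A ∩ B| ≥ |A ∖ B| — false.
(b) east: |A| = 5, |A ∩ B| = 2; needs |A ∩ B| / |A| > 3/5 — false.
(c) north: |A| = 8, |A ∩ B| = 7; needs |A ∩ B| / |A| ≤ 4/5 — false.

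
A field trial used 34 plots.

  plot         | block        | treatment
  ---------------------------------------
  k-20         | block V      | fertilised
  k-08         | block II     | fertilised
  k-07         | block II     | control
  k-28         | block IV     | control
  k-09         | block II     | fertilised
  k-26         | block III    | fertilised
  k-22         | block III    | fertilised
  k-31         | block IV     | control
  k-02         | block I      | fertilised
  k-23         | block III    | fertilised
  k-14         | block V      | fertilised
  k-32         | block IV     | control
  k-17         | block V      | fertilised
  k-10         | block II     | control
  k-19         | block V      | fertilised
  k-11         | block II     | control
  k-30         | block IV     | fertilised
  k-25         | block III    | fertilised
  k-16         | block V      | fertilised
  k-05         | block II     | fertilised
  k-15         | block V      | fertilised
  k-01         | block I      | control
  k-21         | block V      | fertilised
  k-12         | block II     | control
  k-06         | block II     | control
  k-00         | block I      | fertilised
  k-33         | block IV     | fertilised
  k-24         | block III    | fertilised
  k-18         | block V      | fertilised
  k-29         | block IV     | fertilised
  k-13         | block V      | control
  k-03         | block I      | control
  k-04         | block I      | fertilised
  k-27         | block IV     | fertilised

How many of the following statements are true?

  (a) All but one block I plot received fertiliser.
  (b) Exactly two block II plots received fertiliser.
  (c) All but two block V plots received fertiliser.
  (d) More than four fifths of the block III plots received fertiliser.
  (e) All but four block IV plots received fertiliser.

(a) block I: |A| = 5, |A ∩ B| = 3; needs |A ∖ B| = 1 — false.
(b) block II: |A| = 8, |A ∩ B| = 3; needs |A ∩ B| = 2 — false.
(c) block V: |A| = 9, |A ∩ B| = 8; needs |A ∖ B| = 2 — false.
(d) block III: |A| = 5, |A ∩ B| = 5; needs |A ∩ B| / |A| > 4/5 — true.
(e) block IV: |A| = 7, |A ∩ B| = 4; needs |A ∖ B| = 4 — false.

1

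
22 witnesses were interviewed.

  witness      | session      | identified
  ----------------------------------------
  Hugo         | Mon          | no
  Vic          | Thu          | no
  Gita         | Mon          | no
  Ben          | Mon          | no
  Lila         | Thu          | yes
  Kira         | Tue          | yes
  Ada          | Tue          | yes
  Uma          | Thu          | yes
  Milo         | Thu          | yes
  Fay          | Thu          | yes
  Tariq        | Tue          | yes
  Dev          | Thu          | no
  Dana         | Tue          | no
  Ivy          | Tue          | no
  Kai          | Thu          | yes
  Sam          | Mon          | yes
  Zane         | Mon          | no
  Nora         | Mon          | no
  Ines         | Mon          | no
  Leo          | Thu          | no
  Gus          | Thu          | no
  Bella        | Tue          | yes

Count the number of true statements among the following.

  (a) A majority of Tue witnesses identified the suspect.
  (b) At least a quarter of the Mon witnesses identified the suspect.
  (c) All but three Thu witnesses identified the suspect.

(a) Tue: |A| = 6, |A ∩ B| = 4; needs |A ∩ B| > |A ∖ B| — true.
(b) Mon: |A| = 7, |A ∩ B| = 1; needs |A ∩ B| / |A| ≥ 1/4 — false.
(c) Thu: |A| = 9, |A ∩ B| = 5; needs |A ∖ B| = 3 — false.

1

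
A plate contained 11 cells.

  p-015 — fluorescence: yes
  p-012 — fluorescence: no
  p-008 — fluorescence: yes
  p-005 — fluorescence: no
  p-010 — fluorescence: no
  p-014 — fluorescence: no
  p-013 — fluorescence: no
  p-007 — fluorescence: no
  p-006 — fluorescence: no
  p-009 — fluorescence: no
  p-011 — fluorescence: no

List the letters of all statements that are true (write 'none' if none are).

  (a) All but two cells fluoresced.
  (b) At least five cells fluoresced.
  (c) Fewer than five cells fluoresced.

|A| = 11, |A ∩ B| = 2, |A ∖ B| = 9.
(a) |A ∖ B| = 2: fails.
(b) |A ∩ B| ≥ 5: fails.
(c) |A ∩ B| < 5: holds.

(c)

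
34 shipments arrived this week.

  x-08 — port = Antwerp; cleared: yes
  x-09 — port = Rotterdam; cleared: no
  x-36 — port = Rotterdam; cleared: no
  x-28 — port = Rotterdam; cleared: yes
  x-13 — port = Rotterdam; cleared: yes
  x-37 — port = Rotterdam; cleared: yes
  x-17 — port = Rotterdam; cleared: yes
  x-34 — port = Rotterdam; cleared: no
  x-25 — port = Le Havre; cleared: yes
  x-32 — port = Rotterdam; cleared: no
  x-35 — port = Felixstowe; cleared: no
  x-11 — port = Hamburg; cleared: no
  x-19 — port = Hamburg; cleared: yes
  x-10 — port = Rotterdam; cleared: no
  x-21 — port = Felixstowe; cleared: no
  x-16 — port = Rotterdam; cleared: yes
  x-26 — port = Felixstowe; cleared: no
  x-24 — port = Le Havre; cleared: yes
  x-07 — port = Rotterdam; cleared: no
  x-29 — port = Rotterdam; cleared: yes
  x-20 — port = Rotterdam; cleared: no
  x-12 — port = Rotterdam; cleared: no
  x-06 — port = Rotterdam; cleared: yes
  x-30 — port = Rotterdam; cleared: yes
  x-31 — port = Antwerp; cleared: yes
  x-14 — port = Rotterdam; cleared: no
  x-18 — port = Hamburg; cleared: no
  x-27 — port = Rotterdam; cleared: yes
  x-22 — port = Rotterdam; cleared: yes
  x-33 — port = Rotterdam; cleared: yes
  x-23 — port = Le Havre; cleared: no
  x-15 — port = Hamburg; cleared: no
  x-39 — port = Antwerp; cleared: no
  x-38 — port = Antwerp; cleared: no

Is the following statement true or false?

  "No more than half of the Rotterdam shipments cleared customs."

The determiner here denotes the relation: |A ∩ B| ≤ |A ∖ B|.
|A| = 20, |A ∩ B| = 11, |A ∖ B| = 9.
11 > 9, so the statement is false.

False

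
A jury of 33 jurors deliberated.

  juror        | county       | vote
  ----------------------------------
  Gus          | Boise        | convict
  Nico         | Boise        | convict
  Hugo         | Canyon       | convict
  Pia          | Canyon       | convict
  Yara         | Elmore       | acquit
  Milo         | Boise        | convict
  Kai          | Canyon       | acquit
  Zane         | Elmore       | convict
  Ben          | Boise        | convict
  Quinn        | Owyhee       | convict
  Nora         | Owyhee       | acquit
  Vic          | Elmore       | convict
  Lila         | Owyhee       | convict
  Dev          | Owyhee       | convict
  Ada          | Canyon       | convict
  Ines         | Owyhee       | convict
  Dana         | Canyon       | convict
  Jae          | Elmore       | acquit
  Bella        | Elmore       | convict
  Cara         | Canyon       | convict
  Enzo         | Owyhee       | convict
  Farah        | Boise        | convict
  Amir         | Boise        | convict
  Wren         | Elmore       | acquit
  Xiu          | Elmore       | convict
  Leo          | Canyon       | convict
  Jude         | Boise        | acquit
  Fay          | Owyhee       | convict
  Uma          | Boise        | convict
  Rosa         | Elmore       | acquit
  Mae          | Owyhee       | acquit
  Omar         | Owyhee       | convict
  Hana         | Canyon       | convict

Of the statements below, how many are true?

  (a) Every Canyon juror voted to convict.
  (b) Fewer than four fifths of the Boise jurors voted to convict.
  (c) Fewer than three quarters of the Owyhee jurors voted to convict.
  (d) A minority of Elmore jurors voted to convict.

0

(a) Canyon: |A| = 8, |A ∩ B| = 7; needs A ⊆ B, i.e. every element of A is in B (|A ∖ B| = 0) — false.
(b) Boise: |A| = 8, |A ∩ B| = 7; needs |A ∩ B| / |A| < 4/5 — false.
(c) Owyhee: |A| = 9, |A ∩ B| = 7; needs |A ∩ B| / |A| < 3/4 — false.
(d) Elmore: |A| = 8, |A ∩ B| = 4; needs |A ∩ B| < |A ∖ B| — false.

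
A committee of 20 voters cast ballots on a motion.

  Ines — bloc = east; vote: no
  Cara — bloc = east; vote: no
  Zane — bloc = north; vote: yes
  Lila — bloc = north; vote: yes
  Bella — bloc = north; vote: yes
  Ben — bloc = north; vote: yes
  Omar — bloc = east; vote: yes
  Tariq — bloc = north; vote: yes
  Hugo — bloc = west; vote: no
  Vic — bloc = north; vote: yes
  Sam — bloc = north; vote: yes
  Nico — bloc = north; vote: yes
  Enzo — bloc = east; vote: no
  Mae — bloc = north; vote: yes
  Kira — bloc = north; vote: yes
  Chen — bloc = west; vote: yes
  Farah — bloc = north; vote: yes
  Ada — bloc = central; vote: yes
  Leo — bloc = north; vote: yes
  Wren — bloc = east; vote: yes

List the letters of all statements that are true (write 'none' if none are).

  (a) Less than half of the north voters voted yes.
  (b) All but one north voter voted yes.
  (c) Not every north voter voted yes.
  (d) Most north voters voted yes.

|A| = 12, |A ∩ B| = 12, |A ∖ B| = 0.
(a) |A ∩ B| < |A ∖ B|: fails.
(b) |A ∖ B| = 1: fails.
(c) A ⊄ B (|A ∖ B| ≥ 1): fails.
(d) |A ∩ B| > |A ∖ B|: holds.

(d)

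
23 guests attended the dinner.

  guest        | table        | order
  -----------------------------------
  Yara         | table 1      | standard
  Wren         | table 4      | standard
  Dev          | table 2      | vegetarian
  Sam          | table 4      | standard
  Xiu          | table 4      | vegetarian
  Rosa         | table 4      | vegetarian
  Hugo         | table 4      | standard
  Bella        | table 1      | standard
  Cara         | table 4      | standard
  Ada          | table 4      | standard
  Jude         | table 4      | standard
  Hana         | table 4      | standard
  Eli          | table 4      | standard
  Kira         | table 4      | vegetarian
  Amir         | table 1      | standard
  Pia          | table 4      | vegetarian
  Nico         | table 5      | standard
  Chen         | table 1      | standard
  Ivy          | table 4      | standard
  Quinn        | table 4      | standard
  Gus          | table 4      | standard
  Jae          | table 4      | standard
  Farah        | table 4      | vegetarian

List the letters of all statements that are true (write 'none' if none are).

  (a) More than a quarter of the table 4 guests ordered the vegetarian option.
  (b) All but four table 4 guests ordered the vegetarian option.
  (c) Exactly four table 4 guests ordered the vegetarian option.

|A| = 17, |A ∩ B| = 5, |A ∖ B| = 12.
(a) |A ∩ B| / |A| > 1/4: holds.
(b) |A ∖ B| = 4: fails.
(c) |A ∩ B| = 4: fails.

(a)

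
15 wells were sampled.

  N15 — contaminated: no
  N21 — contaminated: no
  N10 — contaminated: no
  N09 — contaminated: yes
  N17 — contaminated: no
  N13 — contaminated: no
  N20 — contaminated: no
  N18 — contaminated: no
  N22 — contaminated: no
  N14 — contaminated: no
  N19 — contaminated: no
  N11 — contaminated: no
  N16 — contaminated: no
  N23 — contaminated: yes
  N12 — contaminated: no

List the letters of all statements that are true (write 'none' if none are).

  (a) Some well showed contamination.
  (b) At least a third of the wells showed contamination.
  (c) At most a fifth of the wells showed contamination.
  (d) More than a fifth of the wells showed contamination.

(a), (c)

|A| = 15, |A ∩ B| = 2, |A ∖ B| = 13.
(a) A ∩ B ≠ ∅ (|A ∩ B| ≥ 1): holds.
(b) |A ∩ B| / |A| ≥ 1/3: fails.
(c) |A ∩ B| / |A| ≤ 1/5: holds.
(d) |A ∩ B| / |A| > 1/5: fails.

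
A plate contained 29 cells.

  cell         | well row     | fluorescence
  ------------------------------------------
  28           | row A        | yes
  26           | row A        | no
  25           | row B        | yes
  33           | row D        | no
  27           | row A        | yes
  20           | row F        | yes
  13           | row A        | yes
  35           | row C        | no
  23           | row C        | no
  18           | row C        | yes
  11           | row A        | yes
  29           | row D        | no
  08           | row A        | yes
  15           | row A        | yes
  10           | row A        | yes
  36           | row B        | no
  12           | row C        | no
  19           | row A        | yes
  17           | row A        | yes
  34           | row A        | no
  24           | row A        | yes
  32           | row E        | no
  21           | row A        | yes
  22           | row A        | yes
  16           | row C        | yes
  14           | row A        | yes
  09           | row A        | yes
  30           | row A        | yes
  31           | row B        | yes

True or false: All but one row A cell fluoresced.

'All but one row A cell fluoresced' holds iff |A ∖ B| = 1.
|A| = 17, |A ∩ B| = 15, |A ∖ B| = 2.
|A ∖ B| = 2, so the statement is false.

False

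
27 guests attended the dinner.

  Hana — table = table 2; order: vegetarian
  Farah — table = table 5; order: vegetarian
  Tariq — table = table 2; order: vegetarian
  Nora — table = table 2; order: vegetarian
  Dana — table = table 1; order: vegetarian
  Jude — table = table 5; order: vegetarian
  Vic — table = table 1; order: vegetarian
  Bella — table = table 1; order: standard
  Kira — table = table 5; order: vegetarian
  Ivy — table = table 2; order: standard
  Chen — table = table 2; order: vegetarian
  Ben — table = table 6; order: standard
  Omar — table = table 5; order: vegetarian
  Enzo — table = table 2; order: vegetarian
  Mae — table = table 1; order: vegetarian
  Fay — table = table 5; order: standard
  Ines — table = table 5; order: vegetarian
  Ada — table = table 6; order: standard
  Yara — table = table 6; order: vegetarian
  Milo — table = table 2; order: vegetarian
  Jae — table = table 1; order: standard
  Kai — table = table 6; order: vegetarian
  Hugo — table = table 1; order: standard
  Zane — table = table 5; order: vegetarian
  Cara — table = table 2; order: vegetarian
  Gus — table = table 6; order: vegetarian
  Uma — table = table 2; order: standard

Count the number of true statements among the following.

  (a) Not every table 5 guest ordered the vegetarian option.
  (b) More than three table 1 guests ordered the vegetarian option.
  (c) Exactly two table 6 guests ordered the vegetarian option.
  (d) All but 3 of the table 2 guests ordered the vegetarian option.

(a) table 5: |A| = 7, |A ∩ B| = 6; needs A ⊄ B (|A ∖ B| ≥ 1) — true.
(b) table 1: |A| = 6, |A ∩ B| = 3; needs |A ∩ B| > 3 — false.
(c) table 6: |A| = 5, |A ∩ B| = 3; needs |A ∩ B| = 2 — false.
(d) table 2: |A| = 9, |A ∩ B| = 7; needs |A ∖ B| = 3 — false.

1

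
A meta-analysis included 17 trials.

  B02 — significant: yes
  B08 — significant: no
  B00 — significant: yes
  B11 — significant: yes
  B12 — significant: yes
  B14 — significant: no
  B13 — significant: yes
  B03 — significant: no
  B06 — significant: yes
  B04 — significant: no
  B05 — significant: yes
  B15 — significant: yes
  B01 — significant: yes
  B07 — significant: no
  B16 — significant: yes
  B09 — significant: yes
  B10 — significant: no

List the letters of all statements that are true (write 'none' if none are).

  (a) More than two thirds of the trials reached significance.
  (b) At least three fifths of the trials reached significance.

|A| = 17, |A ∩ B| = 11, |A ∖ B| = 6.
(a) |A ∩ B| / |A| > 2/3: fails.
(b) |A ∩ B| / |A| ≥ 3/5: holds.

(b)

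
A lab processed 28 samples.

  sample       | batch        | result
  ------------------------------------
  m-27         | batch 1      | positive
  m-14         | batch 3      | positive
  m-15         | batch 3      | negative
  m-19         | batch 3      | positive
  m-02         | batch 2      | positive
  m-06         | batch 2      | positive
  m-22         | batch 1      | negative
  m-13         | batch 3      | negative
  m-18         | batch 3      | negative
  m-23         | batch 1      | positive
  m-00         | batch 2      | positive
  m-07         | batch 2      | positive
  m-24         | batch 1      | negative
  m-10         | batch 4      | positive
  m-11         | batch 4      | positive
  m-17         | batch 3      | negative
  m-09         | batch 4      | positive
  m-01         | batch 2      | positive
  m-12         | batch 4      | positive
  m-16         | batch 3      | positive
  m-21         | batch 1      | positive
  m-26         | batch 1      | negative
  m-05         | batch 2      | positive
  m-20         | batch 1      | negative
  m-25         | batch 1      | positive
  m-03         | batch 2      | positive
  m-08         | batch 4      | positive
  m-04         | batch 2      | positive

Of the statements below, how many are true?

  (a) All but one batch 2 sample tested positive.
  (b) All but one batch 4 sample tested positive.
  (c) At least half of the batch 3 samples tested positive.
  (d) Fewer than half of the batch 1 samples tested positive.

0

(a) batch 2: |A| = 8, |A ∩ B| = 8; needs |A ∖ B| = 1 — false.
(b) batch 4: |A| = 5, |A ∩ B| = 5; needs |A ∖ B| = 1 — false.
(c) batch 3: |A| = 7, |A ∩ B| = 3; needs |A ∩ B| ≥ |A ∖ B| — false.
(d) batch 1: |A| = 8, |A ∩ B| = 4; needs |A ∩ B| < |A ∖ B| — false.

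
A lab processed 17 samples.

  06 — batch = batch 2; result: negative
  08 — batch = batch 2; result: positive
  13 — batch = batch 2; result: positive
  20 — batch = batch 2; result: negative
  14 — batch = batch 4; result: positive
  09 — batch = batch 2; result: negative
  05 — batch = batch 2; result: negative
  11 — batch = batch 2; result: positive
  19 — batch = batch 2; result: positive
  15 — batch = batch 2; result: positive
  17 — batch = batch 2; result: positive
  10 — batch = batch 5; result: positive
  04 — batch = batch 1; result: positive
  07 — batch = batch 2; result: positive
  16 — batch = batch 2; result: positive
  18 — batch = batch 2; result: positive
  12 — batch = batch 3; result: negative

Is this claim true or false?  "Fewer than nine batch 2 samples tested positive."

Truth condition: |A ∩ B| < 9.
A (the restrictor) = {06, 08, 13, 20, 09, 05, 11, 19, 15, 17, 07, 16, 18}, |A| = 13.
A ∩ B = {08, 13, 11, 19, 15, 17, 07, 16, 18}, so |A ∩ B| = 9.
|A ∩ B| = 9, so the statement is false.

False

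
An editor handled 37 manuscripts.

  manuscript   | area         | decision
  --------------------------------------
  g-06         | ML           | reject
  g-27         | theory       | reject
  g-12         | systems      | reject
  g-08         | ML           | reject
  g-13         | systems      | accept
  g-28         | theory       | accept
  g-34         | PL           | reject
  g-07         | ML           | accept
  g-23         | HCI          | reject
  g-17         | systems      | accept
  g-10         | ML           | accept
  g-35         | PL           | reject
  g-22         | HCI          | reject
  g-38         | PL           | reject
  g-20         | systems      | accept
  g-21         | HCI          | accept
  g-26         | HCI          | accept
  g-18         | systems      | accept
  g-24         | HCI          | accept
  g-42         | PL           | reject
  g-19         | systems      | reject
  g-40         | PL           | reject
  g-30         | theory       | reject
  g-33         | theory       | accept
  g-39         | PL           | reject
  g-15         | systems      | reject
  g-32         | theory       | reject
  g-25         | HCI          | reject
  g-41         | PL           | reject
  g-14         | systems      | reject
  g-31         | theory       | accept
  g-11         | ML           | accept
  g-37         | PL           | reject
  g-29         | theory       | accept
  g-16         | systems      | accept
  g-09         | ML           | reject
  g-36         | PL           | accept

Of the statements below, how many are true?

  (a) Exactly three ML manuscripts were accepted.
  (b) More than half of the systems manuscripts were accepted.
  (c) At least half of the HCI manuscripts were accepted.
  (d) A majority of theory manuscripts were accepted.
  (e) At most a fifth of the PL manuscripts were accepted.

5

(a) ML: |A| = 6, |A ∩ B| = 3; needs |A ∩ B| = 3 — true.
(b) systems: |A| = 9, |A ∩ B| = 5; needs |A ∩ B| > |A ∖ B| — true.
(c) HCI: |A| = 6, |A ∩ B| = 3; needs |A ∩ B| ≥ |A ∖ B| — true.
(d) theory: |A| = 7, |A ∩ B| = 4; needs |A ∩ B| > |A ∖ B| — true.
(e) PL: |A| = 9, |A ∩ B| = 1; needs |A ∩ B| / |A| ≤ 1/5 — true.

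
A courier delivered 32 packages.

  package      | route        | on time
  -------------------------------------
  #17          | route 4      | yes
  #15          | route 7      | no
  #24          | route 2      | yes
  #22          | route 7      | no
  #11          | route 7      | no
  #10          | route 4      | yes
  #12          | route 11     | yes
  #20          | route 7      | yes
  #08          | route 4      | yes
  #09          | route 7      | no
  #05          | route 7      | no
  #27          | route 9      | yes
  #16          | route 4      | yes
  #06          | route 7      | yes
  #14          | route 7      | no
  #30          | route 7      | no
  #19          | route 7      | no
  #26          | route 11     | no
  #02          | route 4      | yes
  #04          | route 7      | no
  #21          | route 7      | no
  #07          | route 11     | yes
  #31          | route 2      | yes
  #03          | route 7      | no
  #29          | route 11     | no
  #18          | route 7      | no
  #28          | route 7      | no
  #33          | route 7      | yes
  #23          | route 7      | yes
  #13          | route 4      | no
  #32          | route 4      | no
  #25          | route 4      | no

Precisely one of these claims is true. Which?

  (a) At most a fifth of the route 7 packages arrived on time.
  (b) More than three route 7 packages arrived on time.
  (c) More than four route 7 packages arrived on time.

|A| = 17, |A ∩ B| = 4, |A ∖ B| = 13.
(a) requires |A ∩ B| / |A| ≤ 1/5: false.
(b) requires |A ∩ B| > 3: true.
(c) requires |A ∩ B| > 4: false.

(b)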